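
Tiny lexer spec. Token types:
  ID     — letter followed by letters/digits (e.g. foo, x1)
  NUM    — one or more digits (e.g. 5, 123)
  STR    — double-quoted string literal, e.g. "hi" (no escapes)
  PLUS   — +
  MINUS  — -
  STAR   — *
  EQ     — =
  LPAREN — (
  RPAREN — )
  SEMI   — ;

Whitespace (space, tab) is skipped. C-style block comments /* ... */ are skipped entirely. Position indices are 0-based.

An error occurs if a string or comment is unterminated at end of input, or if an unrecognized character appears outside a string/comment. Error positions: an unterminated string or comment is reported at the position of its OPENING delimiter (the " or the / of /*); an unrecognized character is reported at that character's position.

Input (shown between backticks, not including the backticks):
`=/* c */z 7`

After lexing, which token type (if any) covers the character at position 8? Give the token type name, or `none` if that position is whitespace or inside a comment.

pos=0: emit EQ '='
pos=1: enter COMMENT mode (saw '/*')
exit COMMENT mode (now at pos=8)
pos=8: emit ID 'z' (now at pos=9)
pos=10: emit NUM '7' (now at pos=11)
DONE. 3 tokens: [EQ, ID, NUM]
Position 8: char is 'z' -> ID

Answer: ID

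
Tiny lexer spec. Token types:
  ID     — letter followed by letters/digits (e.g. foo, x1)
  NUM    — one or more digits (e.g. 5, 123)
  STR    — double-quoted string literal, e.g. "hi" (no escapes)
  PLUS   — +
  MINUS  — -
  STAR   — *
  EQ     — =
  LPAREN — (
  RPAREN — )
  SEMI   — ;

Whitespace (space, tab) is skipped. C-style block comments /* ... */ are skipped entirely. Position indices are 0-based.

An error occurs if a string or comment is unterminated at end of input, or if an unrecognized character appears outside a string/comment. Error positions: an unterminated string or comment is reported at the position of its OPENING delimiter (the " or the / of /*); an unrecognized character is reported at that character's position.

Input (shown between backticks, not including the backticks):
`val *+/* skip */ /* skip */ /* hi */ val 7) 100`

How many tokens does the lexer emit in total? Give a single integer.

Answer: 7

Derivation:
pos=0: emit ID 'val' (now at pos=3)
pos=4: emit STAR '*'
pos=5: emit PLUS '+'
pos=6: enter COMMENT mode (saw '/*')
exit COMMENT mode (now at pos=16)
pos=17: enter COMMENT mode (saw '/*')
exit COMMENT mode (now at pos=27)
pos=28: enter COMMENT mode (saw '/*')
exit COMMENT mode (now at pos=36)
pos=37: emit ID 'val' (now at pos=40)
pos=41: emit NUM '7' (now at pos=42)
pos=42: emit RPAREN ')'
pos=44: emit NUM '100' (now at pos=47)
DONE. 7 tokens: [ID, STAR, PLUS, ID, NUM, RPAREN, NUM]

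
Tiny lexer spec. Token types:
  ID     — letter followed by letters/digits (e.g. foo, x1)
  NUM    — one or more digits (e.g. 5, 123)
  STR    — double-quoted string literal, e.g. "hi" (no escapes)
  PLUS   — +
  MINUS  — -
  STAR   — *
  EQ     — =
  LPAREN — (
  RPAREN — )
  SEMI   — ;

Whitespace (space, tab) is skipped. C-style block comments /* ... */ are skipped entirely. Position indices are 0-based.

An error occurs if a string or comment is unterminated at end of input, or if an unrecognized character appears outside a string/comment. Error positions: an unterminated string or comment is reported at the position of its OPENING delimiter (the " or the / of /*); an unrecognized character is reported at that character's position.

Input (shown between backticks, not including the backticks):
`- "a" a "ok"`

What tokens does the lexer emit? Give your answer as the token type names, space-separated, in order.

pos=0: emit MINUS '-'
pos=2: enter STRING mode
pos=2: emit STR "a" (now at pos=5)
pos=6: emit ID 'a' (now at pos=7)
pos=8: enter STRING mode
pos=8: emit STR "ok" (now at pos=12)
DONE. 4 tokens: [MINUS, STR, ID, STR]

Answer: MINUS STR ID STR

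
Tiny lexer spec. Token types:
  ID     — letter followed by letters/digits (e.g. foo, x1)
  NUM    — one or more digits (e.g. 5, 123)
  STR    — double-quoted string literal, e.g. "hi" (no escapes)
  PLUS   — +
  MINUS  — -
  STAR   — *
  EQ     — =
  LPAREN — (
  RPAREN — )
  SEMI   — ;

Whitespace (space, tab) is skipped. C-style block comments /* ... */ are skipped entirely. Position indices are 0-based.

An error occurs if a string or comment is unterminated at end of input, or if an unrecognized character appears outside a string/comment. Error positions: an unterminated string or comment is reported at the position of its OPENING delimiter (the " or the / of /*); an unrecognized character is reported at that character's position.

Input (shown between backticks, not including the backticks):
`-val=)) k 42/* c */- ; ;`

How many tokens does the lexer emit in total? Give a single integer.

Answer: 10

Derivation:
pos=0: emit MINUS '-'
pos=1: emit ID 'val' (now at pos=4)
pos=4: emit EQ '='
pos=5: emit RPAREN ')'
pos=6: emit RPAREN ')'
pos=8: emit ID 'k' (now at pos=9)
pos=10: emit NUM '42' (now at pos=12)
pos=12: enter COMMENT mode (saw '/*')
exit COMMENT mode (now at pos=19)
pos=19: emit MINUS '-'
pos=21: emit SEMI ';'
pos=23: emit SEMI ';'
DONE. 10 tokens: [MINUS, ID, EQ, RPAREN, RPAREN, ID, NUM, MINUS, SEMI, SEMI]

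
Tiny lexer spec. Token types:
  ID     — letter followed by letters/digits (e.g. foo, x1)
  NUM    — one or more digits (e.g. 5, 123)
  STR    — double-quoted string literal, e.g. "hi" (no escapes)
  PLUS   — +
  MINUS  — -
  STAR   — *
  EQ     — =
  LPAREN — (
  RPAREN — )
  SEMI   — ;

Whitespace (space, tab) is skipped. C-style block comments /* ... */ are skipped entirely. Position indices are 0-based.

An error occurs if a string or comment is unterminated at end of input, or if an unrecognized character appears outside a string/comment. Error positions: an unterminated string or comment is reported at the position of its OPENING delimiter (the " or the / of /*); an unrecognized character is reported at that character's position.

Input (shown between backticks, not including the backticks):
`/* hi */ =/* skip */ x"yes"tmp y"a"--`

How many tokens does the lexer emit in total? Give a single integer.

pos=0: enter COMMENT mode (saw '/*')
exit COMMENT mode (now at pos=8)
pos=9: emit EQ '='
pos=10: enter COMMENT mode (saw '/*')
exit COMMENT mode (now at pos=20)
pos=21: emit ID 'x' (now at pos=22)
pos=22: enter STRING mode
pos=22: emit STR "yes" (now at pos=27)
pos=27: emit ID 'tmp' (now at pos=30)
pos=31: emit ID 'y' (now at pos=32)
pos=32: enter STRING mode
pos=32: emit STR "a" (now at pos=35)
pos=35: emit MINUS '-'
pos=36: emit MINUS '-'
DONE. 8 tokens: [EQ, ID, STR, ID, ID, STR, MINUS, MINUS]

Answer: 8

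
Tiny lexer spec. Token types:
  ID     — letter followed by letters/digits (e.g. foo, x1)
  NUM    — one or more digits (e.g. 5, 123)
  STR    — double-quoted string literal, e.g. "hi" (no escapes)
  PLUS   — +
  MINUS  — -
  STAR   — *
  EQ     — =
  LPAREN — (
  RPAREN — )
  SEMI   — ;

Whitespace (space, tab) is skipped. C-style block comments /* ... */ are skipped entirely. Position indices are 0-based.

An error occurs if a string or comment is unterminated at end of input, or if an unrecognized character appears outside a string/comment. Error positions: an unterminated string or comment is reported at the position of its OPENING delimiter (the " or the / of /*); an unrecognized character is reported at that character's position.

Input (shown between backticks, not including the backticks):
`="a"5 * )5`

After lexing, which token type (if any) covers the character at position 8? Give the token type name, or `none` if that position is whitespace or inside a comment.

Answer: RPAREN

Derivation:
pos=0: emit EQ '='
pos=1: enter STRING mode
pos=1: emit STR "a" (now at pos=4)
pos=4: emit NUM '5' (now at pos=5)
pos=6: emit STAR '*'
pos=8: emit RPAREN ')'
pos=9: emit NUM '5' (now at pos=10)
DONE. 6 tokens: [EQ, STR, NUM, STAR, RPAREN, NUM]
Position 8: char is ')' -> RPAREN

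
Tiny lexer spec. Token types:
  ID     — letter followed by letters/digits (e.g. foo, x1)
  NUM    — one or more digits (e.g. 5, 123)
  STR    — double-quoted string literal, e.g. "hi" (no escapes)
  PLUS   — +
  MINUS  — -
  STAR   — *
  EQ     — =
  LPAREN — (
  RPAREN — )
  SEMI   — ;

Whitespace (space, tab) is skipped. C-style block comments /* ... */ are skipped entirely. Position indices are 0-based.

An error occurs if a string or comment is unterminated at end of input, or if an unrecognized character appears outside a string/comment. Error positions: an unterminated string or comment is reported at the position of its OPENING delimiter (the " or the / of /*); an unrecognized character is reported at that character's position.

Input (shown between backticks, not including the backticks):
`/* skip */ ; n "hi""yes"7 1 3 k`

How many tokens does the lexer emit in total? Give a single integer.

pos=0: enter COMMENT mode (saw '/*')
exit COMMENT mode (now at pos=10)
pos=11: emit SEMI ';'
pos=13: emit ID 'n' (now at pos=14)
pos=15: enter STRING mode
pos=15: emit STR "hi" (now at pos=19)
pos=19: enter STRING mode
pos=19: emit STR "yes" (now at pos=24)
pos=24: emit NUM '7' (now at pos=25)
pos=26: emit NUM '1' (now at pos=27)
pos=28: emit NUM '3' (now at pos=29)
pos=30: emit ID 'k' (now at pos=31)
DONE. 8 tokens: [SEMI, ID, STR, STR, NUM, NUM, NUM, ID]

Answer: 8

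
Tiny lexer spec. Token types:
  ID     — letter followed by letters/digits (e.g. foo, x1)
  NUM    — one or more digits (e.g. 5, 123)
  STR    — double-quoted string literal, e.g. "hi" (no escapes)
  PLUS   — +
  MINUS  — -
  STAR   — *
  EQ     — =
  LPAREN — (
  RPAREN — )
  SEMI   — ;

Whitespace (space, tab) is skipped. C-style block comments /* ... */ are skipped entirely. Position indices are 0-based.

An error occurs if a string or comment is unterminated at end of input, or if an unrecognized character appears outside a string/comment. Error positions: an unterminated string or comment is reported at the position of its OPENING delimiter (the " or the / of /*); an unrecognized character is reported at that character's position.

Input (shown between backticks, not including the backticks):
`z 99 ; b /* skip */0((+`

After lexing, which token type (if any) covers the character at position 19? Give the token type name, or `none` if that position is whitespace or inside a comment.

Answer: NUM

Derivation:
pos=0: emit ID 'z' (now at pos=1)
pos=2: emit NUM '99' (now at pos=4)
pos=5: emit SEMI ';'
pos=7: emit ID 'b' (now at pos=8)
pos=9: enter COMMENT mode (saw '/*')
exit COMMENT mode (now at pos=19)
pos=19: emit NUM '0' (now at pos=20)
pos=20: emit LPAREN '('
pos=21: emit LPAREN '('
pos=22: emit PLUS '+'
DONE. 8 tokens: [ID, NUM, SEMI, ID, NUM, LPAREN, LPAREN, PLUS]
Position 19: char is '0' -> NUM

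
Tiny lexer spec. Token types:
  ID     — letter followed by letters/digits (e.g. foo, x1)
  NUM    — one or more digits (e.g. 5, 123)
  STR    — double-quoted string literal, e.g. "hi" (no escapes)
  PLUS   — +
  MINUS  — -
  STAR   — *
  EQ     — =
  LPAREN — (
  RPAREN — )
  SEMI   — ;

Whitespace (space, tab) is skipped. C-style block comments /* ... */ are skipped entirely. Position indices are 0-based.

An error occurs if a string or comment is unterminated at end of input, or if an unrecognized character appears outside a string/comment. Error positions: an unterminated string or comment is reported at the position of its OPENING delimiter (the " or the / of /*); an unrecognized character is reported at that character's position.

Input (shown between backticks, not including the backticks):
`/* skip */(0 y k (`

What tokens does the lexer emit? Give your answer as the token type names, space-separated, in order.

pos=0: enter COMMENT mode (saw '/*')
exit COMMENT mode (now at pos=10)
pos=10: emit LPAREN '('
pos=11: emit NUM '0' (now at pos=12)
pos=13: emit ID 'y' (now at pos=14)
pos=15: emit ID 'k' (now at pos=16)
pos=17: emit LPAREN '('
DONE. 5 tokens: [LPAREN, NUM, ID, ID, LPAREN]

Answer: LPAREN NUM ID ID LPAREN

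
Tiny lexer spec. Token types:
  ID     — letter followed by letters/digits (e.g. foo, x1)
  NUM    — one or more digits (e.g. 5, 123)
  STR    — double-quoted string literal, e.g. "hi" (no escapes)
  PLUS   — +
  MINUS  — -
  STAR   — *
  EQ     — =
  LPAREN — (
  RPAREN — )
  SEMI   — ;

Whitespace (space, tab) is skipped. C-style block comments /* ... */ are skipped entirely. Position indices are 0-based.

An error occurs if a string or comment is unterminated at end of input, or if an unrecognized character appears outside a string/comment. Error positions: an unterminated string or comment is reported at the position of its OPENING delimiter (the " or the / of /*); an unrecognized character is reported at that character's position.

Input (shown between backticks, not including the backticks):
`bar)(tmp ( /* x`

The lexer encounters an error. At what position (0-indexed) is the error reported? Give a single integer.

Answer: 11

Derivation:
pos=0: emit ID 'bar' (now at pos=3)
pos=3: emit RPAREN ')'
pos=4: emit LPAREN '('
pos=5: emit ID 'tmp' (now at pos=8)
pos=9: emit LPAREN '('
pos=11: enter COMMENT mode (saw '/*')
pos=11: ERROR — unterminated comment (reached EOF)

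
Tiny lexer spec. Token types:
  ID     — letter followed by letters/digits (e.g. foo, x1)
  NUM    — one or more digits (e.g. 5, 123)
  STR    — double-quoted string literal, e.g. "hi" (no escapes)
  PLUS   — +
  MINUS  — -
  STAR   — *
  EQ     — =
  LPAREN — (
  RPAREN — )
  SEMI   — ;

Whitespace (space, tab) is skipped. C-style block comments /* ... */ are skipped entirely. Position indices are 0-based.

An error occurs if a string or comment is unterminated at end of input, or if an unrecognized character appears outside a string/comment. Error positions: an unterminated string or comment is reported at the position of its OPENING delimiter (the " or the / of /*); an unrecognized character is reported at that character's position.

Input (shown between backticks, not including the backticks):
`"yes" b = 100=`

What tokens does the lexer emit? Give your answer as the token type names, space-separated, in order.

Answer: STR ID EQ NUM EQ

Derivation:
pos=0: enter STRING mode
pos=0: emit STR "yes" (now at pos=5)
pos=6: emit ID 'b' (now at pos=7)
pos=8: emit EQ '='
pos=10: emit NUM '100' (now at pos=13)
pos=13: emit EQ '='
DONE. 5 tokens: [STR, ID, EQ, NUM, EQ]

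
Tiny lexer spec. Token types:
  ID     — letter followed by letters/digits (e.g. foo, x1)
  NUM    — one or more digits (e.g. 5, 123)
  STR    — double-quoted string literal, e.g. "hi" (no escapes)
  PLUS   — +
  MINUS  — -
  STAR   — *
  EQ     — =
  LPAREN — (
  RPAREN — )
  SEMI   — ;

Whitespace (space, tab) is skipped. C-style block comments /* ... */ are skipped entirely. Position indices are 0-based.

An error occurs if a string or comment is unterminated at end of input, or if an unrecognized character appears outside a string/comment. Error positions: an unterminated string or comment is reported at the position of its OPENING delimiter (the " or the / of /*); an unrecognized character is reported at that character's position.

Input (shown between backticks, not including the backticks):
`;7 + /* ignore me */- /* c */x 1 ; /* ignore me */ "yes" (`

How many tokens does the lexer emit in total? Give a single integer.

pos=0: emit SEMI ';'
pos=1: emit NUM '7' (now at pos=2)
pos=3: emit PLUS '+'
pos=5: enter COMMENT mode (saw '/*')
exit COMMENT mode (now at pos=20)
pos=20: emit MINUS '-'
pos=22: enter COMMENT mode (saw '/*')
exit COMMENT mode (now at pos=29)
pos=29: emit ID 'x' (now at pos=30)
pos=31: emit NUM '1' (now at pos=32)
pos=33: emit SEMI ';'
pos=35: enter COMMENT mode (saw '/*')
exit COMMENT mode (now at pos=50)
pos=51: enter STRING mode
pos=51: emit STR "yes" (now at pos=56)
pos=57: emit LPAREN '('
DONE. 9 tokens: [SEMI, NUM, PLUS, MINUS, ID, NUM, SEMI, STR, LPAREN]

Answer: 9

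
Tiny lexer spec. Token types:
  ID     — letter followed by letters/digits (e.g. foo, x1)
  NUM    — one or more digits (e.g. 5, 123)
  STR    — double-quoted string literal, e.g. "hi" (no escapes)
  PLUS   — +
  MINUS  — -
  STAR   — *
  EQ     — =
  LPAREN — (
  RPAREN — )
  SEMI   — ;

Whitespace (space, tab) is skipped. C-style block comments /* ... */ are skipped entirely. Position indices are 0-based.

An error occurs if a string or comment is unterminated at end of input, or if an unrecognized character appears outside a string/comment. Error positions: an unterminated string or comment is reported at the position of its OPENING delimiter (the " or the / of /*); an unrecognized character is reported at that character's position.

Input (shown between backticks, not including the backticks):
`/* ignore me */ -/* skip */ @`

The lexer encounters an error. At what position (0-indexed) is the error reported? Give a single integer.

pos=0: enter COMMENT mode (saw '/*')
exit COMMENT mode (now at pos=15)
pos=16: emit MINUS '-'
pos=17: enter COMMENT mode (saw '/*')
exit COMMENT mode (now at pos=27)
pos=28: ERROR — unrecognized char '@'

Answer: 28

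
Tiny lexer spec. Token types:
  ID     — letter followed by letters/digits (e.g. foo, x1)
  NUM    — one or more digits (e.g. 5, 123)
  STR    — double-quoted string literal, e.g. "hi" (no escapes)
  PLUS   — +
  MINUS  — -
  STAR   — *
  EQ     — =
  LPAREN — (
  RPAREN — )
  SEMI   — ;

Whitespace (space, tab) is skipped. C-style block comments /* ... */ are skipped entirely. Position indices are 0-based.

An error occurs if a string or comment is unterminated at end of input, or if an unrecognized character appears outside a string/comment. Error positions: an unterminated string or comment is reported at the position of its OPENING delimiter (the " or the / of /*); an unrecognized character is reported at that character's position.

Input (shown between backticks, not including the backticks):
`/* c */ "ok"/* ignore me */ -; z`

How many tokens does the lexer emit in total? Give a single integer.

pos=0: enter COMMENT mode (saw '/*')
exit COMMENT mode (now at pos=7)
pos=8: enter STRING mode
pos=8: emit STR "ok" (now at pos=12)
pos=12: enter COMMENT mode (saw '/*')
exit COMMENT mode (now at pos=27)
pos=28: emit MINUS '-'
pos=29: emit SEMI ';'
pos=31: emit ID 'z' (now at pos=32)
DONE. 4 tokens: [STR, MINUS, SEMI, ID]

Answer: 4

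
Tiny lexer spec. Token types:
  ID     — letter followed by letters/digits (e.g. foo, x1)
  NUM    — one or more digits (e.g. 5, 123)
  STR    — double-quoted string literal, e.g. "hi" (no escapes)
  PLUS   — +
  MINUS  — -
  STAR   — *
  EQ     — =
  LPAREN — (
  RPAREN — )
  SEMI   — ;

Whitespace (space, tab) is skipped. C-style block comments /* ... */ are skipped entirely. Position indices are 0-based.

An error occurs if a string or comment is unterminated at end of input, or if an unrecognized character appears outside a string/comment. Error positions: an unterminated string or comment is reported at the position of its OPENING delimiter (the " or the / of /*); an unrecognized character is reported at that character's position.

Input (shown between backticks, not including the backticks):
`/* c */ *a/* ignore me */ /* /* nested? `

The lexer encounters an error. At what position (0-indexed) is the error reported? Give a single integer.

pos=0: enter COMMENT mode (saw '/*')
exit COMMENT mode (now at pos=7)
pos=8: emit STAR '*'
pos=9: emit ID 'a' (now at pos=10)
pos=10: enter COMMENT mode (saw '/*')
exit COMMENT mode (now at pos=25)
pos=26: enter COMMENT mode (saw '/*')
pos=26: ERROR — unterminated comment (reached EOF)

Answer: 26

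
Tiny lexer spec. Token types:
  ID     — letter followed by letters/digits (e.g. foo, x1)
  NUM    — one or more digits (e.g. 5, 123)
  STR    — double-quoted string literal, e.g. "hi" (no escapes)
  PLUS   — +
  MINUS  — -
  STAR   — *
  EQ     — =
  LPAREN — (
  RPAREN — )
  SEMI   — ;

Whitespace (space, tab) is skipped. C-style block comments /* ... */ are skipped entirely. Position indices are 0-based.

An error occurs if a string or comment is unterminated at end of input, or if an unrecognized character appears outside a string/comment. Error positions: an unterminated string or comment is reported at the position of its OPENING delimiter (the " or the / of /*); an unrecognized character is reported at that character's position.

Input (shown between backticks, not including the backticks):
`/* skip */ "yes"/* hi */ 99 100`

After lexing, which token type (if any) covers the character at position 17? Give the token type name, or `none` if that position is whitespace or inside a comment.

pos=0: enter COMMENT mode (saw '/*')
exit COMMENT mode (now at pos=10)
pos=11: enter STRING mode
pos=11: emit STR "yes" (now at pos=16)
pos=16: enter COMMENT mode (saw '/*')
exit COMMENT mode (now at pos=24)
pos=25: emit NUM '99' (now at pos=27)
pos=28: emit NUM '100' (now at pos=31)
DONE. 3 tokens: [STR, NUM, NUM]
Position 17: char is '*' -> none

Answer: none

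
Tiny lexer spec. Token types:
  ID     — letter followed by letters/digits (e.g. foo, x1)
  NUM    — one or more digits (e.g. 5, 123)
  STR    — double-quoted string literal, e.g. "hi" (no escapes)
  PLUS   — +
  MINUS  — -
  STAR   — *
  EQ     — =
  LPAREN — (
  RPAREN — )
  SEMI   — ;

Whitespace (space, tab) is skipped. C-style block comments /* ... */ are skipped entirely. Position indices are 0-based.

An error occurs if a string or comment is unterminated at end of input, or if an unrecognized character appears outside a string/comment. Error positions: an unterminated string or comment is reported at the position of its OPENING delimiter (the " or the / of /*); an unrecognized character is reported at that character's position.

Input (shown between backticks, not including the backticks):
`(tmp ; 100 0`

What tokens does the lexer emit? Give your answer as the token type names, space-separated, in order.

pos=0: emit LPAREN '('
pos=1: emit ID 'tmp' (now at pos=4)
pos=5: emit SEMI ';'
pos=7: emit NUM '100' (now at pos=10)
pos=11: emit NUM '0' (now at pos=12)
DONE. 5 tokens: [LPAREN, ID, SEMI, NUM, NUM]

Answer: LPAREN ID SEMI NUM NUM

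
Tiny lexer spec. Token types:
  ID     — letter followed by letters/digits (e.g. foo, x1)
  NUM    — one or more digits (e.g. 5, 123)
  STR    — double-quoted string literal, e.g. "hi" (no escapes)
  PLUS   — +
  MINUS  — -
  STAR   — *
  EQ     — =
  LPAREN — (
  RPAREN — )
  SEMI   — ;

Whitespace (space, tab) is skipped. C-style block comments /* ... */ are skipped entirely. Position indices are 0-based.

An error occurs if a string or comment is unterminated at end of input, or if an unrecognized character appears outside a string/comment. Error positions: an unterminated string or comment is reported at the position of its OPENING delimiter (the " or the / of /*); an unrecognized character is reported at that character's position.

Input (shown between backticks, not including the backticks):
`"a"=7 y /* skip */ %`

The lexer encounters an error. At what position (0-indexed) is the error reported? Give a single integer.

pos=0: enter STRING mode
pos=0: emit STR "a" (now at pos=3)
pos=3: emit EQ '='
pos=4: emit NUM '7' (now at pos=5)
pos=6: emit ID 'y' (now at pos=7)
pos=8: enter COMMENT mode (saw '/*')
exit COMMENT mode (now at pos=18)
pos=19: ERROR — unrecognized char '%'

Answer: 19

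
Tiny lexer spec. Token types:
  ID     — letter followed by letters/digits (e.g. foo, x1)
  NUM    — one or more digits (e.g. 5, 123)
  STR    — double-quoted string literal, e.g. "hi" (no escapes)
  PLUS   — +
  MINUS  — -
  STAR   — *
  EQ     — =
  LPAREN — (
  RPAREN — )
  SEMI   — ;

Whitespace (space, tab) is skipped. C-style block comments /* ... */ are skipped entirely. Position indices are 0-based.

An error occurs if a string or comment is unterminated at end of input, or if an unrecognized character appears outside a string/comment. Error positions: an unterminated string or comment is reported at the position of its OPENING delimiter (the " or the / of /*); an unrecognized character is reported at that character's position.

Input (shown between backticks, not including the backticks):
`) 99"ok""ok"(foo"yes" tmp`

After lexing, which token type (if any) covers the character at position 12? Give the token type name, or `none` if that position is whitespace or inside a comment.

pos=0: emit RPAREN ')'
pos=2: emit NUM '99' (now at pos=4)
pos=4: enter STRING mode
pos=4: emit STR "ok" (now at pos=8)
pos=8: enter STRING mode
pos=8: emit STR "ok" (now at pos=12)
pos=12: emit LPAREN '('
pos=13: emit ID 'foo' (now at pos=16)
pos=16: enter STRING mode
pos=16: emit STR "yes" (now at pos=21)
pos=22: emit ID 'tmp' (now at pos=25)
DONE. 8 tokens: [RPAREN, NUM, STR, STR, LPAREN, ID, STR, ID]
Position 12: char is '(' -> LPAREN

Answer: LPAREN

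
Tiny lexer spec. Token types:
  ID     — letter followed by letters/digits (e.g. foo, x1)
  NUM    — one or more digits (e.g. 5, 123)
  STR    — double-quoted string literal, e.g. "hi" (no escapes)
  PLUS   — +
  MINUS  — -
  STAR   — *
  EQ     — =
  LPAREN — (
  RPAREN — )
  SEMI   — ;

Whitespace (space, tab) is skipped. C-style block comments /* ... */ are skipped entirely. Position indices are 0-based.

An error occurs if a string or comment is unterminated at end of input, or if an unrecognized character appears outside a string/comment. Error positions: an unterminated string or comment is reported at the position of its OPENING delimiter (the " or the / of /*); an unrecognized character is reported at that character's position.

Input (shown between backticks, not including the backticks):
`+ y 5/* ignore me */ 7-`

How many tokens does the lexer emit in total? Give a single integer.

Answer: 5

Derivation:
pos=0: emit PLUS '+'
pos=2: emit ID 'y' (now at pos=3)
pos=4: emit NUM '5' (now at pos=5)
pos=5: enter COMMENT mode (saw '/*')
exit COMMENT mode (now at pos=20)
pos=21: emit NUM '7' (now at pos=22)
pos=22: emit MINUS '-'
DONE. 5 tokens: [PLUS, ID, NUM, NUM, MINUS]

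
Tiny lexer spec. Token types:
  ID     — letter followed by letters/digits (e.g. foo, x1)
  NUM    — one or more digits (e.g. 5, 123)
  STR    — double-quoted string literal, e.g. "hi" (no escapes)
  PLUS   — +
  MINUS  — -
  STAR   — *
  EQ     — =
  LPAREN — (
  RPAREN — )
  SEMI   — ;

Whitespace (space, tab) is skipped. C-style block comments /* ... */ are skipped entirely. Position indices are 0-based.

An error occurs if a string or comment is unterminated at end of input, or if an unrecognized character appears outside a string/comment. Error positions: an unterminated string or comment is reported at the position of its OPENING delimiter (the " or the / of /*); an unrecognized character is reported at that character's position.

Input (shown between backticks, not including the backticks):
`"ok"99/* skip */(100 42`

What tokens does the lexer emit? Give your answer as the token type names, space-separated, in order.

Answer: STR NUM LPAREN NUM NUM

Derivation:
pos=0: enter STRING mode
pos=0: emit STR "ok" (now at pos=4)
pos=4: emit NUM '99' (now at pos=6)
pos=6: enter COMMENT mode (saw '/*')
exit COMMENT mode (now at pos=16)
pos=16: emit LPAREN '('
pos=17: emit NUM '100' (now at pos=20)
pos=21: emit NUM '42' (now at pos=23)
DONE. 5 tokens: [STR, NUM, LPAREN, NUM, NUM]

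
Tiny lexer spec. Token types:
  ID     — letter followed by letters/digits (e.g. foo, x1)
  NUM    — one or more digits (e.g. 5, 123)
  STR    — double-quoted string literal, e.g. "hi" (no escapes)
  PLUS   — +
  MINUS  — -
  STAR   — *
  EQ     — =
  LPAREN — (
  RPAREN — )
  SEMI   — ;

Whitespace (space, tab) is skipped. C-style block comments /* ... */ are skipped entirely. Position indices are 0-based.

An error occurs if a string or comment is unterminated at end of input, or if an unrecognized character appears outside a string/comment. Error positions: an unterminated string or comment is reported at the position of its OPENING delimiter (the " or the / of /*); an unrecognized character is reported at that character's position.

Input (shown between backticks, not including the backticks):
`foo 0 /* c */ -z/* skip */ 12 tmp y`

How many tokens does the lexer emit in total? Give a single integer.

pos=0: emit ID 'foo' (now at pos=3)
pos=4: emit NUM '0' (now at pos=5)
pos=6: enter COMMENT mode (saw '/*')
exit COMMENT mode (now at pos=13)
pos=14: emit MINUS '-'
pos=15: emit ID 'z' (now at pos=16)
pos=16: enter COMMENT mode (saw '/*')
exit COMMENT mode (now at pos=26)
pos=27: emit NUM '12' (now at pos=29)
pos=30: emit ID 'tmp' (now at pos=33)
pos=34: emit ID 'y' (now at pos=35)
DONE. 7 tokens: [ID, NUM, MINUS, ID, NUM, ID, ID]

Answer: 7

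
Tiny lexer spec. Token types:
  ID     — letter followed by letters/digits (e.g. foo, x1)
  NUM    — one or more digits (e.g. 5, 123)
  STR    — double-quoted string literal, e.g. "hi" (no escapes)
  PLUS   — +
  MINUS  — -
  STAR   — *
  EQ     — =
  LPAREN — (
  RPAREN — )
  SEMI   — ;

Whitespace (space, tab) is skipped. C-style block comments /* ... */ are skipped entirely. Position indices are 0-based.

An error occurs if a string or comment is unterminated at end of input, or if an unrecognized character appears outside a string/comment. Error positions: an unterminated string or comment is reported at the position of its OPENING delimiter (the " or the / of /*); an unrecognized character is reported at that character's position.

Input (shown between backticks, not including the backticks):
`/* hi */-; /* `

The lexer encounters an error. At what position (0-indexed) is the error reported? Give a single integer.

pos=0: enter COMMENT mode (saw '/*')
exit COMMENT mode (now at pos=8)
pos=8: emit MINUS '-'
pos=9: emit SEMI ';'
pos=11: enter COMMENT mode (saw '/*')
pos=11: ERROR — unterminated comment (reached EOF)

Answer: 11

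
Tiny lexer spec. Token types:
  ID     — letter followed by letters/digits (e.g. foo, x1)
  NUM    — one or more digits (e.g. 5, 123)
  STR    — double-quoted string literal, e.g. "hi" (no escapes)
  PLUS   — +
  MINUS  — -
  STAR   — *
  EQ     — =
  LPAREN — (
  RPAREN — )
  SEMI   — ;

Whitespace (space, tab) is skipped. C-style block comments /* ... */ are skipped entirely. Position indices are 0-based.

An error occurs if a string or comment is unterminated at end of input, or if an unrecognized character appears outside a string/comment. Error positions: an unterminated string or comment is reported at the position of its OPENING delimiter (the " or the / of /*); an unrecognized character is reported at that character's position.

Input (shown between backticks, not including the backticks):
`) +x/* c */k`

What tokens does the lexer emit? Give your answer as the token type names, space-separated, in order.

pos=0: emit RPAREN ')'
pos=2: emit PLUS '+'
pos=3: emit ID 'x' (now at pos=4)
pos=4: enter COMMENT mode (saw '/*')
exit COMMENT mode (now at pos=11)
pos=11: emit ID 'k' (now at pos=12)
DONE. 4 tokens: [RPAREN, PLUS, ID, ID]

Answer: RPAREN PLUS ID ID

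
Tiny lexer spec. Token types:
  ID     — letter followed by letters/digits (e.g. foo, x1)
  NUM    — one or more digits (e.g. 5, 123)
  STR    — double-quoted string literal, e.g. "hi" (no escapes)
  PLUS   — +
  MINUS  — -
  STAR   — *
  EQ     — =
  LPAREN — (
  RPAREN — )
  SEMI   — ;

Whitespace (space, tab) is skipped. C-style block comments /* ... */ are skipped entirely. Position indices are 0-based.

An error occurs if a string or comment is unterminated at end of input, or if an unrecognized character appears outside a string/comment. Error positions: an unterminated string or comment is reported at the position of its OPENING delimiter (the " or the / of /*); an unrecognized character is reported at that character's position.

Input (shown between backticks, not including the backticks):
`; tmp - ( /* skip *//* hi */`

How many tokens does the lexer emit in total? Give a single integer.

Answer: 4

Derivation:
pos=0: emit SEMI ';'
pos=2: emit ID 'tmp' (now at pos=5)
pos=6: emit MINUS '-'
pos=8: emit LPAREN '('
pos=10: enter COMMENT mode (saw '/*')
exit COMMENT mode (now at pos=20)
pos=20: enter COMMENT mode (saw '/*')
exit COMMENT mode (now at pos=28)
DONE. 4 tokens: [SEMI, ID, MINUS, LPAREN]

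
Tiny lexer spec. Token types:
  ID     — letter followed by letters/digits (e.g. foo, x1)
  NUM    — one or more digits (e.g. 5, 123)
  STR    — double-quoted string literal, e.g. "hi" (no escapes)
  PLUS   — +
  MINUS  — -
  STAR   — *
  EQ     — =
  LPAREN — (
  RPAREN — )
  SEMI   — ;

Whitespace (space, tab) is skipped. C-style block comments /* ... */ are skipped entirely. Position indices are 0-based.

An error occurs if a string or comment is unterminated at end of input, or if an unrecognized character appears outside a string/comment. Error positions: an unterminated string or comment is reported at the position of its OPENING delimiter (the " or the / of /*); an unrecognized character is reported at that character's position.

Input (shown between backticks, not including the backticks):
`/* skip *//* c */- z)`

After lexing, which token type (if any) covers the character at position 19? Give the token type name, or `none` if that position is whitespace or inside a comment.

pos=0: enter COMMENT mode (saw '/*')
exit COMMENT mode (now at pos=10)
pos=10: enter COMMENT mode (saw '/*')
exit COMMENT mode (now at pos=17)
pos=17: emit MINUS '-'
pos=19: emit ID 'z' (now at pos=20)
pos=20: emit RPAREN ')'
DONE. 3 tokens: [MINUS, ID, RPAREN]
Position 19: char is 'z' -> ID

Answer: ID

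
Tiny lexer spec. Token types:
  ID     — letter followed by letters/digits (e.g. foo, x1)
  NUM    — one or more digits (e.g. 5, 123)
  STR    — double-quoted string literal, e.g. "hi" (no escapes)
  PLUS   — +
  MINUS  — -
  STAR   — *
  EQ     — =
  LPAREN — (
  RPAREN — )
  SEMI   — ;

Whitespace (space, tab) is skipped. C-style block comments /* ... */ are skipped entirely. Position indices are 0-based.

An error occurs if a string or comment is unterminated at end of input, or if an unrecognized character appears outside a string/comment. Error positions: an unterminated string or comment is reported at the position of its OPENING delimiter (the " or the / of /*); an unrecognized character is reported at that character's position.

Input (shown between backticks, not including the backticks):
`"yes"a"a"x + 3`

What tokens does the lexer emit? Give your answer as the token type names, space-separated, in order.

pos=0: enter STRING mode
pos=0: emit STR "yes" (now at pos=5)
pos=5: emit ID 'a' (now at pos=6)
pos=6: enter STRING mode
pos=6: emit STR "a" (now at pos=9)
pos=9: emit ID 'x' (now at pos=10)
pos=11: emit PLUS '+'
pos=13: emit NUM '3' (now at pos=14)
DONE. 6 tokens: [STR, ID, STR, ID, PLUS, NUM]

Answer: STR ID STR ID PLUS NUM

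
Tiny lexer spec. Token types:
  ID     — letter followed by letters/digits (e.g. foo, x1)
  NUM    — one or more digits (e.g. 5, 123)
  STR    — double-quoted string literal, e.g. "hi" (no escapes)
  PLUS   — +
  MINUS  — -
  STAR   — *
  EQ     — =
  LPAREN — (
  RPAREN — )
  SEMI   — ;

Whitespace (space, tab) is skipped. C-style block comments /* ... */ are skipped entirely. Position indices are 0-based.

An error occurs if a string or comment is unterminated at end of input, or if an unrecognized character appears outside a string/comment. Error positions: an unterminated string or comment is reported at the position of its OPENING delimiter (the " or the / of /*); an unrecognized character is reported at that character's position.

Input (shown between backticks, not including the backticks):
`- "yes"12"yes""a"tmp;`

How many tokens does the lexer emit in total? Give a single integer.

pos=0: emit MINUS '-'
pos=2: enter STRING mode
pos=2: emit STR "yes" (now at pos=7)
pos=7: emit NUM '12' (now at pos=9)
pos=9: enter STRING mode
pos=9: emit STR "yes" (now at pos=14)
pos=14: enter STRING mode
pos=14: emit STR "a" (now at pos=17)
pos=17: emit ID 'tmp' (now at pos=20)
pos=20: emit SEMI ';'
DONE. 7 tokens: [MINUS, STR, NUM, STR, STR, ID, SEMI]

Answer: 7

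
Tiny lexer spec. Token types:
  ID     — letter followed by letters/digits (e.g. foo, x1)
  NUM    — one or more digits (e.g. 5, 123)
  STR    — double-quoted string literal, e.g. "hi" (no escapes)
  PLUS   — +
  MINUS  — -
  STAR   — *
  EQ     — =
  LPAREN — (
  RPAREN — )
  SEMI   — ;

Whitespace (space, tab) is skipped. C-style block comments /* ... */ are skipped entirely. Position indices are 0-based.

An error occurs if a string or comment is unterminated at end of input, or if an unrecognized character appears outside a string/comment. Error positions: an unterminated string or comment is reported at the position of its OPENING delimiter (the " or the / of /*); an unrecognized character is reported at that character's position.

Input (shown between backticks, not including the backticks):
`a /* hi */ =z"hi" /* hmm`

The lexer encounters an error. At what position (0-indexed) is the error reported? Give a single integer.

Answer: 18

Derivation:
pos=0: emit ID 'a' (now at pos=1)
pos=2: enter COMMENT mode (saw '/*')
exit COMMENT mode (now at pos=10)
pos=11: emit EQ '='
pos=12: emit ID 'z' (now at pos=13)
pos=13: enter STRING mode
pos=13: emit STR "hi" (now at pos=17)
pos=18: enter COMMENT mode (saw '/*')
pos=18: ERROR — unterminated comment (reached EOF)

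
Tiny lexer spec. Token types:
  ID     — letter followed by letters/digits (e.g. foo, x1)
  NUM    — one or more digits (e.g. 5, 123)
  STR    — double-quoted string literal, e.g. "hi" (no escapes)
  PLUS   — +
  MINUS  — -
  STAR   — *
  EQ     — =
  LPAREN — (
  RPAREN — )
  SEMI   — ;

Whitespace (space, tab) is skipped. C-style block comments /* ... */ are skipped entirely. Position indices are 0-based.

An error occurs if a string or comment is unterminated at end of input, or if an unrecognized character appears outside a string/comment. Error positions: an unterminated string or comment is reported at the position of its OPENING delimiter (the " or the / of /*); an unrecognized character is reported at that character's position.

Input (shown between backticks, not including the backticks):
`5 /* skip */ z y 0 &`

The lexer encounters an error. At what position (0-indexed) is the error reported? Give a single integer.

pos=0: emit NUM '5' (now at pos=1)
pos=2: enter COMMENT mode (saw '/*')
exit COMMENT mode (now at pos=12)
pos=13: emit ID 'z' (now at pos=14)
pos=15: emit ID 'y' (now at pos=16)
pos=17: emit NUM '0' (now at pos=18)
pos=19: ERROR — unrecognized char '&'

Answer: 19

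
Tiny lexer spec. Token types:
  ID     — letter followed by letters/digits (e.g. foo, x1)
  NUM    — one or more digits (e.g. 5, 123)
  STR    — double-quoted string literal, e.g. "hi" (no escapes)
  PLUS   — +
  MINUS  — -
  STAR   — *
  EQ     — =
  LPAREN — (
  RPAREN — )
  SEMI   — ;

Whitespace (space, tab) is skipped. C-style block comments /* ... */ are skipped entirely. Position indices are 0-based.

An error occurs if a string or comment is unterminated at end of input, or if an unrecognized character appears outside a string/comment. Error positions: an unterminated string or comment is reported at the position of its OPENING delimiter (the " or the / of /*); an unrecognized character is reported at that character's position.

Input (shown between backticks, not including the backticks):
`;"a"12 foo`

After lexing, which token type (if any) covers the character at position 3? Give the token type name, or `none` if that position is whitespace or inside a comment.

Answer: STR

Derivation:
pos=0: emit SEMI ';'
pos=1: enter STRING mode
pos=1: emit STR "a" (now at pos=4)
pos=4: emit NUM '12' (now at pos=6)
pos=7: emit ID 'foo' (now at pos=10)
DONE. 4 tokens: [SEMI, STR, NUM, ID]
Position 3: char is '"' -> STR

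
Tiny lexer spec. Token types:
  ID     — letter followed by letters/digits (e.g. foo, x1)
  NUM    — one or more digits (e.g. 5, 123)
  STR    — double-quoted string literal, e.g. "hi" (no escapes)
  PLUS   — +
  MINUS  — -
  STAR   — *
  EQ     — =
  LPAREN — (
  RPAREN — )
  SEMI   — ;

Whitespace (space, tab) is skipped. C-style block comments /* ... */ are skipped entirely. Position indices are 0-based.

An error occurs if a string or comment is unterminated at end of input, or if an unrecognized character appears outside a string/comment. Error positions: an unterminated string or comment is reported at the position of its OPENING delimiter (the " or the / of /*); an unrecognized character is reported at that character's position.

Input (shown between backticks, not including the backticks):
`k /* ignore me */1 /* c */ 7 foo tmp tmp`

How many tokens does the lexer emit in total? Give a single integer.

Answer: 6

Derivation:
pos=0: emit ID 'k' (now at pos=1)
pos=2: enter COMMENT mode (saw '/*')
exit COMMENT mode (now at pos=17)
pos=17: emit NUM '1' (now at pos=18)
pos=19: enter COMMENT mode (saw '/*')
exit COMMENT mode (now at pos=26)
pos=27: emit NUM '7' (now at pos=28)
pos=29: emit ID 'foo' (now at pos=32)
pos=33: emit ID 'tmp' (now at pos=36)
pos=37: emit ID 'tmp' (now at pos=40)
DONE. 6 tokens: [ID, NUM, NUM, ID, ID, ID]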